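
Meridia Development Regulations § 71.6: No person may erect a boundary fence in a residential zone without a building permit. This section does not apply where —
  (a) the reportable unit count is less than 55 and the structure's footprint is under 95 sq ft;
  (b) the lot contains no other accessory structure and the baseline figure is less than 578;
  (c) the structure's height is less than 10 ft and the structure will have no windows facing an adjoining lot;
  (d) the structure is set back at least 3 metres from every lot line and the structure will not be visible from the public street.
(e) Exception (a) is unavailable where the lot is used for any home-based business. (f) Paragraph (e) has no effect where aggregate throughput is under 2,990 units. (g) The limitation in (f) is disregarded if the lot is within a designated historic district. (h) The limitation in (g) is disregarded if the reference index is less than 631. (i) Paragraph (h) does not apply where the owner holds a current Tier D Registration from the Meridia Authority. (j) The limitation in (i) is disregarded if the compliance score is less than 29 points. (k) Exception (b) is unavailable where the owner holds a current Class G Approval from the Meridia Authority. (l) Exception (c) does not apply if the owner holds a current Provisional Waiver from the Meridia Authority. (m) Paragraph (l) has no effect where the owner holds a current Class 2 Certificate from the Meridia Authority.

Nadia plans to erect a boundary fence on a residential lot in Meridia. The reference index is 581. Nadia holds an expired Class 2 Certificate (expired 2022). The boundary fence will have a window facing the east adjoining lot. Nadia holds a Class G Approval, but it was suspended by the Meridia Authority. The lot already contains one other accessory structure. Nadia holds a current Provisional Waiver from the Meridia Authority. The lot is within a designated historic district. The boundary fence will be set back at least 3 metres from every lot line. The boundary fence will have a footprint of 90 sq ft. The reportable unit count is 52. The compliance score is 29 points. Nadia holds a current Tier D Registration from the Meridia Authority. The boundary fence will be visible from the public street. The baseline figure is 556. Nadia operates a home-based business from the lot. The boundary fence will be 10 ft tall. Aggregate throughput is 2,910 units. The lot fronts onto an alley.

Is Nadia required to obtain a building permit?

All of (a)'s requirements are met (the reportable unit count is 52, less than the 55 limit; the structure's footprint is 90 sq ft, under the 95 sq ft limit). However, paragraphs (e)–(j) must be considered: (e) operates against (a): a home-based business operates on the lot. (f) is engaged (aggregate throughput is 2,910 units, under the 2,990 units limit), but yields to (g): (g) operates against (f): the lot is in a historic district. (h) would limit (g) — the reference index is 581, less than the 631 limit — but (i) sets (h) aside: (i) operates against (h): a current Tier D Registration is held. (j), which would lift (i), is inapplicable — the compliance score is 29 points, not less than 29 points. Exception (a) does not apply.
Exception (b) fails — the lot already has another accessory structure.
Exception (c) fails — the structure's height is 10 ft, not less than 10 ft.
Exception (d) fails — the structure will be visible from the street.
No exception is made out. Nadia falls within the general rule.

Yes — Nadia must obtain a building permit.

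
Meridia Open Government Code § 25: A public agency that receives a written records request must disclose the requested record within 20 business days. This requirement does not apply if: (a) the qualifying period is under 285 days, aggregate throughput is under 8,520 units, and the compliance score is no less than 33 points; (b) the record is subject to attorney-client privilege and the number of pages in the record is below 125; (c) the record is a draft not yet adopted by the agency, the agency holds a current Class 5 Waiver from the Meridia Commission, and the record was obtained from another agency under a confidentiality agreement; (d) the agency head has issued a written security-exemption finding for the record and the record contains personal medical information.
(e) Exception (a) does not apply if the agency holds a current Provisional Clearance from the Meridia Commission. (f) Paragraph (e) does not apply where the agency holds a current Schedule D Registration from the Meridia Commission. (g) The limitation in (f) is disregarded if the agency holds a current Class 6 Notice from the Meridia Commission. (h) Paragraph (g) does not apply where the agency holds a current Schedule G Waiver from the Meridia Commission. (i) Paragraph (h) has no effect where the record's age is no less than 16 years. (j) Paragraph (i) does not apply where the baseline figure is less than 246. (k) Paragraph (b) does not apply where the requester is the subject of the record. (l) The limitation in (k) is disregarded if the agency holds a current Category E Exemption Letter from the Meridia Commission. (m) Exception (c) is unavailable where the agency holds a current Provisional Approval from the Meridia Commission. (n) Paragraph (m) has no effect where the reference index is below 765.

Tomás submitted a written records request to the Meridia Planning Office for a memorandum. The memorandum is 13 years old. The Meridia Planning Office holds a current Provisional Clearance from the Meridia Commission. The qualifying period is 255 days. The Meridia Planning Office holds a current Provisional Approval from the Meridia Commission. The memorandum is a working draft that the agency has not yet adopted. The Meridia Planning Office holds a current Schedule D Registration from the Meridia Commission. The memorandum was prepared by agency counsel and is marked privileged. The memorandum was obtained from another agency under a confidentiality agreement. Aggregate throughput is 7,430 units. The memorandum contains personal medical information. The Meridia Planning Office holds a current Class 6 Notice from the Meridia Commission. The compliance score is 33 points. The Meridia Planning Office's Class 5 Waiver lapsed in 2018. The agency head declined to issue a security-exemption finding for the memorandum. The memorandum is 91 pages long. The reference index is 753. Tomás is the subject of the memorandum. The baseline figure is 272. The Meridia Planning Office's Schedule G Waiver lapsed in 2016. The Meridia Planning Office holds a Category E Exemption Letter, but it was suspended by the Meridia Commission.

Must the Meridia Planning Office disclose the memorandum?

Exception (a): the qualifying period is 255 days, under the 285 days limit; aggregate throughput is 7,430 units, under the 8,520 units limit; the compliance score is 33 points, meeting the 33 points threshold — every condition holds. However, paragraphs (e)–(j) must be considered: (e) operates against (a): a current Provisional Clearance is held. (f) would limit (e) — a current Schedule D Registration is held — but (g) sets (f) aside: (g) is engaged — a current Class 6 Notice is held. (h) is inapplicable (the Schedule G Waiver is not current), so (g) stands. So (a) is unavailable.
Exception (b): the memorandum is privileged; the number of pages in the record is 91, below the 125 limit — every condition holds. Turning to paragraphs (k)–(l): (k) is triggered — Tomás is the subject of the memorandum. (l) is not triggered (there is no Category E Exemption Letter in force), so (k) stands. Exception (b) does not apply.
Exception (c) requires that the agency holds a current Class 5 Waiver from the Meridia Commission; but the Class 5 Waiver is not current, so (c) is unavailable.
Exception (d) fails — the agency head declined to issue a security-exemption finding.
Every exception is unavailable, so the rule governs.

Yes — the Meridia Planning Office must disclose the memorandum.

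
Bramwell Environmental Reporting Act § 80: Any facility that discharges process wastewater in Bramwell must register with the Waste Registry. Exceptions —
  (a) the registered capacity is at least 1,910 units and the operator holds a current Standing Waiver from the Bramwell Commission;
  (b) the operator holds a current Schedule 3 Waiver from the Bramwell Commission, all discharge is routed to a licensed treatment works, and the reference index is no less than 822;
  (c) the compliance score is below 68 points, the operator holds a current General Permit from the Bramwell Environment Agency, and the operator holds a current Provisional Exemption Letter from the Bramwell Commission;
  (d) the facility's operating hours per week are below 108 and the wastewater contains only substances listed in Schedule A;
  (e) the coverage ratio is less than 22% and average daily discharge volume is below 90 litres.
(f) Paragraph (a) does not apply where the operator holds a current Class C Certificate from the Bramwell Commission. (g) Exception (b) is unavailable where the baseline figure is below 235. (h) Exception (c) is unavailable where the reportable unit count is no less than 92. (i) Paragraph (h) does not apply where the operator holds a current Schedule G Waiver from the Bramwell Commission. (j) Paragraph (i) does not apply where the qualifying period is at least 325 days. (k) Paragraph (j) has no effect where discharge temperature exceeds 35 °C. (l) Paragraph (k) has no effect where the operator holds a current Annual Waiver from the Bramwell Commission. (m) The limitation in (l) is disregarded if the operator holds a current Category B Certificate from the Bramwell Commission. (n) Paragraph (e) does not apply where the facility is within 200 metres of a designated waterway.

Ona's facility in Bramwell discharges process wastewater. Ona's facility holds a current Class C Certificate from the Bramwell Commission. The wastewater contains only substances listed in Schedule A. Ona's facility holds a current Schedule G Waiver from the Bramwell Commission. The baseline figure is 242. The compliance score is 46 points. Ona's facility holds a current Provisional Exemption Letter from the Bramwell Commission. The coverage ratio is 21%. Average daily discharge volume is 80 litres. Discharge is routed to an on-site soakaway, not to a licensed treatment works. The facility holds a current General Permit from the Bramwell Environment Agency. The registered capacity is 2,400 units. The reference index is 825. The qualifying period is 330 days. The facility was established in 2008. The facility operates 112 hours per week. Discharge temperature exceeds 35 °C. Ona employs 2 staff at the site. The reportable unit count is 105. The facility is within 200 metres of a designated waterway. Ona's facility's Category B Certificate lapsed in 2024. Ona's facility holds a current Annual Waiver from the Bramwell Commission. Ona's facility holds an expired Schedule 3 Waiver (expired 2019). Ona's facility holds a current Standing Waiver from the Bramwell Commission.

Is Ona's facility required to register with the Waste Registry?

Exception (a) is satisfied on its face — the registered capacity is 2,400 units, meeting the 1,910 units threshold; a current Standing Waiver is held. Turning to paragraph (f): (f) is triggered — a current Class C Certificate is held. (a) is therefore removed.
Exception (b) requires that the operator holds a current Schedule 3 Waiver from the Bramwell Commission; but no current Schedule 3 Waiver is held, so (b) is unavailable.
Exception (c) is satisfied on its face — the compliance score is 46 points, below the 68 points limit; a current General Permit is held; a current Provisional Exemption Letter is held. But: (h) operates — the reportable unit count is 105, meeting the 92 threshold. (i) would limit (h) — a current Schedule G Waiver is held — but (j) sets (i) aside: (j) applies — the qualifying period is 330 days, meeting the 325 days threshold. (k) would limit (j) — discharge temperature exceeds 35 °C — but (l) sets (k) aside: (l) operates against (k): a current Annual Waiver is held. (m) does not operate here (no current Category B Certificate is held), so (l) stands. (c) is therefore removed.
Exception (d) fails — the facility's operating hours per week are 112, not below 108.
Exception (e): the coverage ratio is 21%, less than the 22% limit; average daily discharge volume is 80 litres, below the 90 litres limit — every condition holds. But: (n) is engaged — the facility is within 200 m of a designated waterway. Exception (e) does not apply.
No exception is made out. Ona's facility falls within the general rule.

Yes — Ona's facility must register with the Waste Registry.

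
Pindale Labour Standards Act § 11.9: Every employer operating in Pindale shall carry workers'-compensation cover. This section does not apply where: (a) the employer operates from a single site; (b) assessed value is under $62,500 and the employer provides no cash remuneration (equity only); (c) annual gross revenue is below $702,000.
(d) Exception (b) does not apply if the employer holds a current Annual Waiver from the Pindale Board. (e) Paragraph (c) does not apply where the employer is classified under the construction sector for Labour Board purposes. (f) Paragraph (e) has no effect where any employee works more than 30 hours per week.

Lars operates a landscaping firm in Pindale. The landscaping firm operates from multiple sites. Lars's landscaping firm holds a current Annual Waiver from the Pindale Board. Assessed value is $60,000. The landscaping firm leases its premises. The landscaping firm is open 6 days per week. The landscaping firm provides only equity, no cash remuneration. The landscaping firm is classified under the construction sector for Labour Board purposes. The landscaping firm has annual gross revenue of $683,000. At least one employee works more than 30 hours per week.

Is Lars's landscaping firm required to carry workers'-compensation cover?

No — exception (c) applies; Lars's landscaping firm is not required to carry workers'-compensation cover.

Exception (a) requires that the employer operates from a single site; but the employer operates from multiple sites, so (a) is unavailable.
All of (b)'s requirements are met (assessed value is $60,000, under the $62,500 limit; remuneration is equity-only). Turning to paragraph (d): (d) is engaged — a current Annual Waiver is held. (b) is therefore removed.
All of (c)'s requirements are met (annual gross revenue is $683,000, below the $702,000 limit). Under paragraphs (e)–(f): (e) would limit (c) — the landscaping firm is classified under the construction sector — but (f) sets (e) aside: (f) operates against (e): at least one employee exceeds 30 hours/week. So (c) applies.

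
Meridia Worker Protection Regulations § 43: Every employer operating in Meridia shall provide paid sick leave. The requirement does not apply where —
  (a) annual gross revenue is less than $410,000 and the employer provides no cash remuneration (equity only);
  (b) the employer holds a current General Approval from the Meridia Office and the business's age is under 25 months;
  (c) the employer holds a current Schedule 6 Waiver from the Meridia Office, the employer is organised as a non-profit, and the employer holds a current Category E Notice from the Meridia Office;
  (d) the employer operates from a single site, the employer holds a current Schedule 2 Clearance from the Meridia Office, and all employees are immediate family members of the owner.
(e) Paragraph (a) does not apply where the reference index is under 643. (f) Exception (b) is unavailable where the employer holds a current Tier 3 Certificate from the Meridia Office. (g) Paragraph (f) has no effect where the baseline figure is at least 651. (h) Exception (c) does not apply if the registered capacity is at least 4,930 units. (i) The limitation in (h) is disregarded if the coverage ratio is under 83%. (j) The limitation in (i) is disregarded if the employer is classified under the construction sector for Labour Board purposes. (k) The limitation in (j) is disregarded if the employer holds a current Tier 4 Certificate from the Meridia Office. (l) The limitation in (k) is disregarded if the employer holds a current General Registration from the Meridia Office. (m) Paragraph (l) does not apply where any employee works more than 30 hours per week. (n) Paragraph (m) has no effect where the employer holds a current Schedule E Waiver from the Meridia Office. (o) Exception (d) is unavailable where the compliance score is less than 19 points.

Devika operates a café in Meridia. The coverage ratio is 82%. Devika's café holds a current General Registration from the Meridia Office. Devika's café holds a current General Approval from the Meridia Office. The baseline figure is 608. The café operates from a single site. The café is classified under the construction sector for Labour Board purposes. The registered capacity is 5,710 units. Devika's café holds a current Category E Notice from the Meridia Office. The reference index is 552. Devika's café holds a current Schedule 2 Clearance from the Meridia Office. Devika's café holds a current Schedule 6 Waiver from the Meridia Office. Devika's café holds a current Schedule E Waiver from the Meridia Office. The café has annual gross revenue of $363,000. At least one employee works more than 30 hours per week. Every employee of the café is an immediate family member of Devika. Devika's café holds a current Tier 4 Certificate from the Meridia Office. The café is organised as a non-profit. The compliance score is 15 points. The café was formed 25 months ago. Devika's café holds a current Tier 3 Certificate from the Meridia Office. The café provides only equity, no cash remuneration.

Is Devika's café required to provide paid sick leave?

Exception (a)'s conditions are all satisfied: annual gross revenue is $363,000, less than the $410,000 limit; remuneration is equity-only. However, paragraph (e) must be considered: (e) operates against (a): the reference index is 552, under the 643 limit. Exception (a) does not apply.
Exception (b) does not apply: the business's age is 25 months, not under 25 months.
Exception (c): a current Schedule 6 Waiver is held; the employer is a non-profit; a current Category E Notice is held — every condition holds. But applying paragraphs (h)–(n): (h) operates — the registered capacity is 5,710 units, meeting the 4,930 units threshold. (i) applies (the coverage ratio is 82%, under the 83% limit), but is itself disapplied by (j): (j) is triggered — the café is classified under the construction sector. (k) would limit (j) — a current Tier 4 Certificate is held — but (l) sets (k) aside: (l) operates against (k): a current General Registration is held. (m) is engaged (at least one employee exceeds 30 hours/week), but is overridden by (n): (n) is triggered — a current Schedule E Waiver is held. So (c) is unavailable.
Exception (d) is satisfied on its face — the employer operates from a single site; a current Schedule 2 Clearance is held; every employee is an immediate family member. However, paragraph (o) must be considered: (o) operates against (d): the compliance score is 15 points, less than the 19 points limit. (d) is therefore removed.
Every exception is unavailable, so the rule governs.

Yes — Devika's café must provide paid sick leave.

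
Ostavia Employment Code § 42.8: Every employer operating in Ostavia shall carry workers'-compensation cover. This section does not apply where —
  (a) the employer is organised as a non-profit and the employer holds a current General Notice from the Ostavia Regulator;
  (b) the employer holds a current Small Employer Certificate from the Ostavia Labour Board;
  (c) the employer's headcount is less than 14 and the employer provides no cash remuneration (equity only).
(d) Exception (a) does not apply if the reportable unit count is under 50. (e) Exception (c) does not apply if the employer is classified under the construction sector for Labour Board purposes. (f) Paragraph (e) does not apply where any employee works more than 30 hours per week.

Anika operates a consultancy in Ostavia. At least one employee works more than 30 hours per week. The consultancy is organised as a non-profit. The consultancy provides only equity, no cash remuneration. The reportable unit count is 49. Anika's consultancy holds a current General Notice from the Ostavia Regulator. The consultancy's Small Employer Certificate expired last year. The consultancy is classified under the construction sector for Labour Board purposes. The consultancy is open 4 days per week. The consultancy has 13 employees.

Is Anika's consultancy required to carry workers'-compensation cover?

All of (a)'s requirements are met (the employer is a non-profit; a current General Notice is held). However, paragraph (d) must be considered: (d) applies — the reportable unit count is 49, under the 50 limit. So (a) is unavailable.
Exception (b) does not apply: the Small Employer Certificate has expired.
All of (c)'s requirements are met (the employer's headcount is 13, less than the 14 limit; remuneration is equity-only). As to paragraphs (e)–(f): (e) operates (the consultancy is classified under the construction sector), but yields to (f): (f) operates against (e): at least one employee exceeds 30 hours/week. So (c) applies.

No — exception (c) applies; Anika's consultancy is not required to carry workers'-compensation cover.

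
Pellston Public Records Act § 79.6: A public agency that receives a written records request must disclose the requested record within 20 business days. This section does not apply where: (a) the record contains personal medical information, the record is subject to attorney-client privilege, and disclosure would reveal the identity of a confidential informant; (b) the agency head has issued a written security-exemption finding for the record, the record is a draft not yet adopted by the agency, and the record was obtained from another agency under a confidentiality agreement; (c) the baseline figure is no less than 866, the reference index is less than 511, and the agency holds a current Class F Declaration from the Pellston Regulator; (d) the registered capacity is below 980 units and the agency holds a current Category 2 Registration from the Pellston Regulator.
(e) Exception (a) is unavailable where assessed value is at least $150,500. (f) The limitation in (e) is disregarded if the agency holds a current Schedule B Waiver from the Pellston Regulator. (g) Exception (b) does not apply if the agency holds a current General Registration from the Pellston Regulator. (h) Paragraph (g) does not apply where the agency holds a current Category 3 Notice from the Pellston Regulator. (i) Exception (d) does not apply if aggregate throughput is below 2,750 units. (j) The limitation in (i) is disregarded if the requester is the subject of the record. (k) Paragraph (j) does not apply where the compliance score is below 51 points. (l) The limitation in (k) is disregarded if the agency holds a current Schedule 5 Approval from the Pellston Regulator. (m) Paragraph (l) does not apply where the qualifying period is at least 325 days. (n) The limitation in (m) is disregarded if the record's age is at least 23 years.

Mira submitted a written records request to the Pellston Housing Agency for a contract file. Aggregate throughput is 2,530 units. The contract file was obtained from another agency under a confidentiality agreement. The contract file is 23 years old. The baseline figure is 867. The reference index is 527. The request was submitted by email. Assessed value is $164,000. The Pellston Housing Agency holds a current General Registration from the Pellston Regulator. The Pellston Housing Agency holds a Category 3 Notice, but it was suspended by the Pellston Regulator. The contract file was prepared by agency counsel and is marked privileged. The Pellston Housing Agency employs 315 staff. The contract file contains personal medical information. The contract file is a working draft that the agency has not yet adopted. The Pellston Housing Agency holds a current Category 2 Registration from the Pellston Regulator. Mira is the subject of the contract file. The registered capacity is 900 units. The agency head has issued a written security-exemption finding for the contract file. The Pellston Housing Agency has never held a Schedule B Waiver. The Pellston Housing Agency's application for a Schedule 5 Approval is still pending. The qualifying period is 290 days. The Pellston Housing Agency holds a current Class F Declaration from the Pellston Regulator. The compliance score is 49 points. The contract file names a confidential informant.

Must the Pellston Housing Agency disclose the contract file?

All of (a)'s requirements are met (the contract file contains personal medical information; the contract file is privileged; the contract file names a confidential informant). However, paragraphs (e)–(f) must be considered: (e) operates against (a): assessed value is $164,000, meeting the $150,500 threshold. (f) is not triggered (the Schedule B Waiver is not current), so (e) stands. So (a) is unavailable.
Exception (b): a written security-exemption finding has been issued; the contract file is an unadopted draft; the contract file was obtained under a confidentiality agreement — every condition holds. Turning to paragraphs (g)–(h): (g) operates against (b): a current General Registration is held. (h) does not operate here (the Category 3 Notice is not current), so (g) stands. Exception (b) does not apply.
Exception (c) fails — the reference index is 527, not less than 511.
Exception (d)'s conditions are all satisfied: the registered capacity is 900 units, below the 980 units limit; a current Category 2 Registration is held. But: (i) operates against (d): aggregate throughput is 2,530 units, below the 2,750 units limit. (j) would limit (i) — Mira is the subject of the contract file — but (k) sets (j) aside: (k) applies — the compliance score is 49 points, below the 51 points limit. (l), which would lift (k), is inapplicable — no current Schedule 5 Approval is held. So (d) is unavailable.
None of the exceptions is available; § 79.6 applies in full.

Yes — the Pellston Housing Agency must disclose the contract file.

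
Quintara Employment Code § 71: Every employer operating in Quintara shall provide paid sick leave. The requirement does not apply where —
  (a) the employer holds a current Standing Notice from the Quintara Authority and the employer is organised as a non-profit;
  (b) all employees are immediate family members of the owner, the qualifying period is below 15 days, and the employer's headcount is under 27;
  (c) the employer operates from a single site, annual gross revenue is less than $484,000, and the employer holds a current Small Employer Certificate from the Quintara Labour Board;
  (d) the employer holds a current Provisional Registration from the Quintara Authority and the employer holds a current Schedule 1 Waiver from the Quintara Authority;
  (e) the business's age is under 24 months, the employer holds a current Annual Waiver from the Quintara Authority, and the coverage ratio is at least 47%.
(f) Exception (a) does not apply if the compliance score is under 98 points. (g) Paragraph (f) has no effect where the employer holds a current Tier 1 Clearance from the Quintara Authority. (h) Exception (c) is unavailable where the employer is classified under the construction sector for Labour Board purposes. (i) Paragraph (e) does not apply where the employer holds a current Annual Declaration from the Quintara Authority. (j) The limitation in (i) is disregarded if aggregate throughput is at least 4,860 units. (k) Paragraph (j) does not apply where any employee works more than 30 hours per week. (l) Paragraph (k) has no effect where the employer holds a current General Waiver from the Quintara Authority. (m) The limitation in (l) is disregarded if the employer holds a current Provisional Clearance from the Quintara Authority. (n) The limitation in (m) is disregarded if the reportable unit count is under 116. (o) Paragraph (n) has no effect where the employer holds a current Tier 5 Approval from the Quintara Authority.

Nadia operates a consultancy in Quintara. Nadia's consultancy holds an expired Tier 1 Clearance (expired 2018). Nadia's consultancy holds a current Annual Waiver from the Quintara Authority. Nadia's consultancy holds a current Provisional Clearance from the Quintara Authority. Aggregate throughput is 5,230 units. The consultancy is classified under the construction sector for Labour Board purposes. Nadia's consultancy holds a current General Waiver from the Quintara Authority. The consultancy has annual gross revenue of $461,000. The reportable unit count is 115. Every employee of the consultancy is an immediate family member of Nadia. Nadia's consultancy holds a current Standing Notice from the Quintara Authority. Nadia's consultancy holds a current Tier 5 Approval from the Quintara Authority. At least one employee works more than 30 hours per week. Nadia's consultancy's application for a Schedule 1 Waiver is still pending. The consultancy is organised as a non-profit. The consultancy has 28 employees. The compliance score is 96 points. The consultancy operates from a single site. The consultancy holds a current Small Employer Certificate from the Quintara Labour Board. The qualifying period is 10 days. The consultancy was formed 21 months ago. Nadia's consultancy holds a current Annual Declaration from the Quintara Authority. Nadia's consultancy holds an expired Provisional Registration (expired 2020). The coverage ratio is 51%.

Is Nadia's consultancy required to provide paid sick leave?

Exception (a) is satisfied on its face — a current Standing Notice is held; the employer is a non-profit. However, paragraphs (f)–(g) must be considered: (f) operates against (a): the compliance score is 96 points, under the 98 points limit. (g) is not triggered (there is no Tier 1 Clearance in force), so (f) stands. So (a) is unavailable.
Exception (b) requires that the employer's headcount is under 27; but the employer's headcount is 28, not under 27, so (b) is unavailable.
Exception (c): the employer operates from a single site; annual gross revenue is $461,000, less than the $484,000 limit; a current Small Employer Certificate is held — every condition holds. But applying paragraph (h): (h) operates — the consultancy is classified under the construction sector. So (c) is unavailable.
Exception (d) fails — the Provisional Registration is not current.
Exception (e): the business's age is 21 months, under the 24 months limit; a current Annual Waiver is held; the coverage ratio is 51%, meeting the 47% threshold — every condition holds. However, paragraphs (i)–(o) must be considered: (i) operates against (e): a current Annual Declaration is held. (j) would limit (i) — aggregate throughput is 5,230 units, meeting the 4,860 units threshold — but (k) sets (j) aside: (k) operates against (j): at least one employee exceeds 30 hours/week. (l) is triggered (a current General Waiver is held), but yields to (m): (m) operates against (l): a current Provisional Clearance is held. (n) would limit (m) — the reportable unit count is 115, under the 116 limit — but (o) sets (n) aside: (o) is engaged — a current Tier 5 Approval is held. (e) is therefore removed.
None of the exceptions is available; § 71 applies in full.

Yes — Nadia's consultancy must provide paid sick leave.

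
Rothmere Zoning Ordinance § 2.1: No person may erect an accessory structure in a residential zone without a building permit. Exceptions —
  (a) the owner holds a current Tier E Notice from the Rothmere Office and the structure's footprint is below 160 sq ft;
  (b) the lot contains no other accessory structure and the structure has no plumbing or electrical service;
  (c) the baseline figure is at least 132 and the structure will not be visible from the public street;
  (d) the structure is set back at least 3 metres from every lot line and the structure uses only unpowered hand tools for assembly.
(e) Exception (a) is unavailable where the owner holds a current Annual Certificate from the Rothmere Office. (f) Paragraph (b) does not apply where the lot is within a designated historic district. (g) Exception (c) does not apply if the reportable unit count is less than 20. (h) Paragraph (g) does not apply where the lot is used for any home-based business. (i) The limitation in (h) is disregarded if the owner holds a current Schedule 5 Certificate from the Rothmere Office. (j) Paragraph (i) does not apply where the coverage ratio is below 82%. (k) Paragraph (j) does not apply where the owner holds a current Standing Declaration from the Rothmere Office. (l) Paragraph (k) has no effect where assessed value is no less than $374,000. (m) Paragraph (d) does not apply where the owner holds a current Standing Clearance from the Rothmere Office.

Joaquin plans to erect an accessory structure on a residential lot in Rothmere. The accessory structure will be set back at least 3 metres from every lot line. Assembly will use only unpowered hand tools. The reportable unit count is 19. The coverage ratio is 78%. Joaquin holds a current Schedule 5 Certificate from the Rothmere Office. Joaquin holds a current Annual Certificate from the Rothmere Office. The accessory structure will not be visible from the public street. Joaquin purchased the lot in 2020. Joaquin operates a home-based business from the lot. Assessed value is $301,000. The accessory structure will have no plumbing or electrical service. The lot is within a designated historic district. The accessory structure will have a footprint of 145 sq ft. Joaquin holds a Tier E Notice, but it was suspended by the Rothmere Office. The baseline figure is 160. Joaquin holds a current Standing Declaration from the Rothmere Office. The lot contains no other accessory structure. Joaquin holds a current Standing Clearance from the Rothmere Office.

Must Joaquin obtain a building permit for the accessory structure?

Yes — Joaquin must obtain a building permit.

Exception (a) fails — no current Tier E Notice is held.
Exception (b): the lot has no other accessory structure; there is no plumbing or electrical service — every condition holds. But: (f) is engaged — the lot is in a historic district. Exception (b) does not apply.
All of (c)'s requirements are met (the baseline figure is 160, meeting the 132 threshold; the structure will not be visible from the street). However, paragraphs (g)–(l) must be considered: (g) operates against (c): the reportable unit count is 19, less than the 20 limit. (h) is engaged (a home-based business operates on the lot), but yields to (i): (i) operates against (h): a current Schedule 5 Certificate is held. (j) would limit (i) — the coverage ratio is 78%, below the 82% limit — but (k) sets (j) aside: (k) is triggered — a current Standing Declaration is held. (l), which would lift (k), is not engaged — assessed value is $301,000, short of $374,000. Exception (c) does not apply.
Exception (d): the setback is at least 3 m on every side; assembly uses only hand tools — every condition holds. But: (m) operates against (d): a current Standing Clearance is held. Exception (d) does not apply.
No exception applies. The general rule governs.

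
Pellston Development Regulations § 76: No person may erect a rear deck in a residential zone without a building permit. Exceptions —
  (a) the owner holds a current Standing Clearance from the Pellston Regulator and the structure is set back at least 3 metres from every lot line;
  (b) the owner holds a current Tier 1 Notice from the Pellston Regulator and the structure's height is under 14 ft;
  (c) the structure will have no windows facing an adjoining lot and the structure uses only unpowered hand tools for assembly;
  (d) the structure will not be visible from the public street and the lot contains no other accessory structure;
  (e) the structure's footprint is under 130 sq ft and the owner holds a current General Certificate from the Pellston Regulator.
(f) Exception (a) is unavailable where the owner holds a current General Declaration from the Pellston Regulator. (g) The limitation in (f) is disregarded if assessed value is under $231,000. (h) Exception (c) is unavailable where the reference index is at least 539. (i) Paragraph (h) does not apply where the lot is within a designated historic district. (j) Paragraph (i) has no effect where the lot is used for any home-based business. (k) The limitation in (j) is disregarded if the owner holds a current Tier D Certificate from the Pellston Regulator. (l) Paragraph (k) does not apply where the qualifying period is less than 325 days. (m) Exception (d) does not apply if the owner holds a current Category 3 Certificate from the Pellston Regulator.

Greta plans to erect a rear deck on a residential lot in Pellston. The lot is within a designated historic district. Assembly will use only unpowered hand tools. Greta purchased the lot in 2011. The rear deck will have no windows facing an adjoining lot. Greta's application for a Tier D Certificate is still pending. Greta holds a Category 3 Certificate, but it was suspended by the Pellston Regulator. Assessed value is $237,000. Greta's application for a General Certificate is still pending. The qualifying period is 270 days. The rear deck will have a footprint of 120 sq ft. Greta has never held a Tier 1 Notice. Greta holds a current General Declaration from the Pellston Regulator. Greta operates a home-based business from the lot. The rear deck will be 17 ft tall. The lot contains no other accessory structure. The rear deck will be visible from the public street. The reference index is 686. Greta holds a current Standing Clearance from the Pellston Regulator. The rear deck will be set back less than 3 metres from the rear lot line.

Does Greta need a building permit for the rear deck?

Yes — Greta must obtain a building permit.

Exception (a) does not apply: the rear setback is under 3 m.
Exception (b) does not apply: there is no Tier 1 Notice in force.
Exception (c) is satisfied on its face — no windows face an adjoining lot; assembly uses only hand tools. However, paragraphs (h)–(l) must be considered: (h) is triggered — the reference index is 686, meeting the 539 threshold. (i) would limit (h) — the lot is in a historic district — but (j) sets (i) aside: (j) is triggered — a home-based business operates on the lot. (k) does not operate here (no current Tier D Certificate is held), so (j) stands. So (c) is unavailable.
Exception (d) fails — the structure will be visible from the street.
Exception (e) requires that the owner holds a current General Certificate from the Pellston Regulator; but there is no General Certificate in force, so (e) is unavailable.
Every exception is unavailable, so the rule governs.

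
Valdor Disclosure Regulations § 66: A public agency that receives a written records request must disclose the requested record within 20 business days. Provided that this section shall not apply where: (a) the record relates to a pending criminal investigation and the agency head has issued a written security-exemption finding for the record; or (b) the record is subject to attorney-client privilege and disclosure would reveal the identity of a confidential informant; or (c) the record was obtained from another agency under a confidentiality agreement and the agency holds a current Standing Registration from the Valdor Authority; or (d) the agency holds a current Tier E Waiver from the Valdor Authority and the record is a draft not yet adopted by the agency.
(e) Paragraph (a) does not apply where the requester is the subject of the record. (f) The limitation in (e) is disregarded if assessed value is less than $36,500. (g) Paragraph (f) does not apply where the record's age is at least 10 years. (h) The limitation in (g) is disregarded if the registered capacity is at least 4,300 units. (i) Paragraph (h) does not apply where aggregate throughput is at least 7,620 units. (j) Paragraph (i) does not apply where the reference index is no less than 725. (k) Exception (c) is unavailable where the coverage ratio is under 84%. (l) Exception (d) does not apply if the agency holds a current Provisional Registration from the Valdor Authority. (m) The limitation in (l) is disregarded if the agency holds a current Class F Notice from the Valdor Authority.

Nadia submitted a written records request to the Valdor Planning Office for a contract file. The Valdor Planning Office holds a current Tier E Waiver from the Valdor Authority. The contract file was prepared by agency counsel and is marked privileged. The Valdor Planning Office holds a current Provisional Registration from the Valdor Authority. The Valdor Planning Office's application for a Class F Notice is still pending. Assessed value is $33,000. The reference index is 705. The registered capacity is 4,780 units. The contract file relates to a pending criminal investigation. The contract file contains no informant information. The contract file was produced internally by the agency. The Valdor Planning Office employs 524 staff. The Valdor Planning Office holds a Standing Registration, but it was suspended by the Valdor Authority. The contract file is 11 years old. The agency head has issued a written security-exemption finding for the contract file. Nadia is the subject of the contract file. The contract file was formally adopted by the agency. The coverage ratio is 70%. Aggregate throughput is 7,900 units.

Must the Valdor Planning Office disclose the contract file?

Exception (a)'s conditions are all satisfied: the contract file relates to a pending investigation; a written security-exemption finding has been issued. But: (e) is triggered — Nadia is the subject of the contract file. (f) operates (assessed value is $33,000, less than the $36,500 limit), but is overridden by (g): (g) operates against (f): the record's age is 11 years, meeting the 10 years threshold. (h) operates (the registered capacity is 4,780 units, meeting the 4,300 units threshold), but is itself disapplied by (i): (i) is engaged — aggregate throughput is 7,900 units, meeting the 7,620 units threshold. (j) is inapplicable (the reference index is 705, short of 725), so (i) stands. So (a) is unavailable.
Exception (b) fails — the contract file contains no informant information.
Exception (c) requires that the record was obtained from another agency under a confidentiality agreement; but the contract file was produced internally, so (c) is unavailable.
Exception (d) requires that the record is a draft not yet adopted by the agency; but the contract file has been formally adopted, so (d) is unavailable.
No exception applies. The general rule governs.

Yes — the Valdor Planning Office must disclose the contract file.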